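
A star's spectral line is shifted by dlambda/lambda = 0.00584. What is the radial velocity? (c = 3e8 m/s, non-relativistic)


v = (dlambda/lambda) * c = 0.00584 * 3e8 = 1.752e+06

1.752e+06 m/s


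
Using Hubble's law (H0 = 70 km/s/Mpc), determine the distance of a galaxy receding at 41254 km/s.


d = v / H0 = 41254 / 70 = 589.3429

589.3429 Mpc


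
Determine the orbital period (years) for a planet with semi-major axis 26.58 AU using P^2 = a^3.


P = a^(3/2) = 26.58^1.5 = 137.0353

137.0353 years


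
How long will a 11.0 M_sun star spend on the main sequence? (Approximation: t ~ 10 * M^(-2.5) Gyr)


t = 10 * M^(-2.5) = 10 * 11.0^(-2.5) = 0.0249

0.0249 Gyr


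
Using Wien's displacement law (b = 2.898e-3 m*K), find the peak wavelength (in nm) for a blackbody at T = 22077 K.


lam_max = b / T = 2.898e-3 / 22077 = 1.313e-07 m = 131.2678 nm

131.2678 nm


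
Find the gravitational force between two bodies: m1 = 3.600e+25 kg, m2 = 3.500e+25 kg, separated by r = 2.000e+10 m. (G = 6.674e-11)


F = G*m1*m2/r^2 = 6.674e-11 * 3.600e+25 * 3.500e+25 / (2.000e+10)^2 = 6.674e-11 * 1.260e+51 / 4.000e+20 = 2.102e+20

2.102e+20 N


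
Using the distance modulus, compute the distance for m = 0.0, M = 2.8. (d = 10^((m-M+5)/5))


d = 10^((m - M + 5)/5) = 10^((0.0 - 2.8 + 5)/5) = 2.7542

2.7542 pc


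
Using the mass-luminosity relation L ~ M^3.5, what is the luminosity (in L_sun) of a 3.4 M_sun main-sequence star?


L/L_sun = (M/M_sun)^3.5 = 3.4^3.5 = 72.473

72.473 L_sun


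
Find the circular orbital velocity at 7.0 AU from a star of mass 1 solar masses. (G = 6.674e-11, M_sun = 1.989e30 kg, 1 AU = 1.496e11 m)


v = sqrt(GM/r) = sqrt(6.674e-11 * 1.989e+30 / 1.047e+12) = 11258.8926

11258.8926 m/s


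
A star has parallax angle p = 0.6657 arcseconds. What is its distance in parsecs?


d = 1/p = 1/0.6657 = 1.5022

1.5022 pc


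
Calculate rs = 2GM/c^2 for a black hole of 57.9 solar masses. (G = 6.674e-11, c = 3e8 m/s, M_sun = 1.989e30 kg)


M = 57.9 * 1.989e30 kg = 1.151631e+32 kg. rs = 2GM/c^2 = 2 * 6.674e-11 * 1.151631e+32 / (3e8)^2 = 170799.6732

170799.6732 m


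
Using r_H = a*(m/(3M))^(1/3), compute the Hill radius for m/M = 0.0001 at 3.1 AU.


r_H = a * (m/3M)^(1/3) = 3.1 * (0.0001/3)^(1/3) = 0.0998

0.0998 AU


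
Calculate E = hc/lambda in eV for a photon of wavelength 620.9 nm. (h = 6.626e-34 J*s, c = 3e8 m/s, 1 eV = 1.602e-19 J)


E = hc/lambda = 6.626e-34 * 3e8 / 6.209e-07 = 3.201e-19 J = 1.9984 eV

1.9984 eV


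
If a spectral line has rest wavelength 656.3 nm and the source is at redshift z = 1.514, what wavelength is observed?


lam_obs = lam_emit * (1 + z) = 656.3 * (1 + 1.514) = 1649.9382

1649.9382 nm


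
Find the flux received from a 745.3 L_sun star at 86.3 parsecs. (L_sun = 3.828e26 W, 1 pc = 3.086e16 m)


F = L / (4*pi*d^2) = 2.853e+29 / (4*pi*(2.663e+18)^2) = 3.201e-09

3.201e-09 W/m^2


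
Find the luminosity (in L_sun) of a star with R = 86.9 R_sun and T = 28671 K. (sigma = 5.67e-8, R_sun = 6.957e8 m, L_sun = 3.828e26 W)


R = 86.9 * 6.957e8 m = 6.045633e+10 m. L = 4*pi*R^2*sigma*T^4 = 4*pi*(6.045633e+10)^2 * 5.67e-8 * 28671^4 = 1.759737324e+33 W. L/L_sun = 1.759737324e+33 / 3.828e26 = 4.597e+06

4.597e+06 L_sun


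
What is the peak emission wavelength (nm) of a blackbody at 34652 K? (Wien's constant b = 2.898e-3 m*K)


lam_max = b / T = 2.898e-3 / 34652 = 8.363e-08 m = 83.6315 nm

83.6315 nm


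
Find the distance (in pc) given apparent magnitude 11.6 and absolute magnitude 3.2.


d = 10^((m - M + 5)/5) = 10^((11.6 - 3.2 + 5)/5) = 478.6301

478.6301 pc


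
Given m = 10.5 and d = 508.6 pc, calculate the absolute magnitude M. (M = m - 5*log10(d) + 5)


M = m - 5*log10(d) + 5 = 10.5 - 5*log10(508.6) + 5 = 1.9681

1.9681


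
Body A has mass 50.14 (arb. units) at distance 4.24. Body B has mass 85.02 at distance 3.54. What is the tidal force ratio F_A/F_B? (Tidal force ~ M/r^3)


Ratio = (M1/r1^3) / (M2/r2^3) = (50.14/4.24^3) / (85.02/3.54^3) = 0.3432

0.3432


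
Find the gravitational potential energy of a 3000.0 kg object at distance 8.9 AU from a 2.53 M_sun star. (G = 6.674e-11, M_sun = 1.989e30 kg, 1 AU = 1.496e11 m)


M = 2.53 * 1.989e30 kg = 5.03217e+30 kg; r = 8.9 AU * 1.496e11 m/AU = 1.33144e+12 m. U = -GM*m/r = -(6.674e-11 * 5.03217e+30 * 3000.0) / 1.33144e+12 = -7.567e+11

-7.567e+11 J


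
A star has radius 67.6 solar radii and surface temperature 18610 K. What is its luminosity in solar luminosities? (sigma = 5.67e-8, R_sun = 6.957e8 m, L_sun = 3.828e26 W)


R = 67.6 * 6.957e8 m = 4.702932e+10 m. L = 4*pi*R^2*sigma*T^4 = 4*pi*(4.702932e+10)^2 * 5.67e-8 * 18610^4 = 1.890235059e+32 W. L/L_sun = 1.890235059e+32 / 3.828e26 = 493791.8128

493791.8128 L_sun


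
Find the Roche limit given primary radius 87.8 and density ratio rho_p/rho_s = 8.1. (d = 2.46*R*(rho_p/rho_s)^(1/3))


d_Roche = 2.46 * 87.8 * 8.1^(1/3) = 433.7685

433.7685


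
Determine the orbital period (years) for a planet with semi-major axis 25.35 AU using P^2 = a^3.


P = a^(3/2) = 25.35^1.5 = 127.6342

127.6342 years


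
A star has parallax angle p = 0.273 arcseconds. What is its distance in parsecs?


d = 1/p = 1/0.273 = 3.663

3.663 pc


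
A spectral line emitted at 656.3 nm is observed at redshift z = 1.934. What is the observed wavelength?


lam_obs = lam_emit * (1 + z) = 656.3 * (1 + 1.934) = 1925.5842

1925.5842 nm


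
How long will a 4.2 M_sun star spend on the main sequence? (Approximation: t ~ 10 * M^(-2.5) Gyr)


t = 10 * M^(-2.5) = 10 * 4.2^(-2.5) = 0.2766

0.2766 Gyr


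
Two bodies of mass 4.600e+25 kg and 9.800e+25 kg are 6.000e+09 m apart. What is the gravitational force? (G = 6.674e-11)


F = G*m1*m2/r^2 = 6.674e-11 * 4.600e+25 * 9.800e+25 / (6.000e+09)^2 = 6.674e-11 * 4.508e+51 / 3.600e+19 = 8.357e+21

8.357e+21 N


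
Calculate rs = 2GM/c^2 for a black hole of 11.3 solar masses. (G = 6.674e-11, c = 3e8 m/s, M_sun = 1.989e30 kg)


M = 11.3 * 1.989e30 kg = 2.24757e+31 kg. rs = 2GM/c^2 = 2 * 6.674e-11 * 2.24757e+31 / (3e8)^2 = 33333.9604

33333.9604 m


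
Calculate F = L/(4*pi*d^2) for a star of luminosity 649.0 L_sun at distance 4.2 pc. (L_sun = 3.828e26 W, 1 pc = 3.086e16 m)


F = L / (4*pi*d^2) = 2.484e+29 / (4*pi*(1.296e+17)^2) = 1.177e-06

1.177e-06 W/m^2


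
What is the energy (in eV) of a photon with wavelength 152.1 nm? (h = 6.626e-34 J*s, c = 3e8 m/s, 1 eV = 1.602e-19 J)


E = hc/lambda = 6.626e-34 * 3e8 / 1.521e-07 = 1.307e-18 J = 8.1579 eV

8.1579 eV


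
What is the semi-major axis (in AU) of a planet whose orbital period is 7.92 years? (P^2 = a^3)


a = P^(2/3) = 7.92^(2/3) = 3.9733

3.9733 AU


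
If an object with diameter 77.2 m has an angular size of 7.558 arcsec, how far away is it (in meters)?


D = size / theta_rad, theta_rad = 7.558 * pi/(180*3600) = 3.664e-05, D = 2.107e+06

2.107e+06 m


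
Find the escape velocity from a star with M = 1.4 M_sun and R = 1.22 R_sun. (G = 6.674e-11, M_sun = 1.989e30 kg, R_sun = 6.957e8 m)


M = 1.4 * 1.989e30 kg = 2.7846e+30 kg; R = 1.22 * 6.957e8 m = 8.48754e+08 m. v_esc = sqrt(2GM/R) = sqrt(2 * 6.674e-11 * 2.7846e+30 / 8.48754e+08) = 661757.0723

661757.0723 m/s


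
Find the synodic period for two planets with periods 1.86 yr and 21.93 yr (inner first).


1/P_syn = |1/P1 - 1/P2| = |1/1.86 - 1/21.93| => P_syn = 2.0324

2.0324 years


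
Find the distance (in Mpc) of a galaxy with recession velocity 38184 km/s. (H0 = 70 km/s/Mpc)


d = v / H0 = 38184 / 70 = 545.4857

545.4857 Mpc


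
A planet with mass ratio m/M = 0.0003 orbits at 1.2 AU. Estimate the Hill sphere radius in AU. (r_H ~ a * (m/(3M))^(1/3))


r_H = a * (m/3M)^(1/3) = 1.2 * (0.0003/3)^(1/3) = 0.0557

0.0557 AU


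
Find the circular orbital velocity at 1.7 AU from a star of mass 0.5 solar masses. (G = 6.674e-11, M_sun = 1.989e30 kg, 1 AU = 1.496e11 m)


v = sqrt(GM/r) = sqrt(6.674e-11 * 9.945e+29 / 2.543e+11) = 16154.9358

16154.9358 m/s


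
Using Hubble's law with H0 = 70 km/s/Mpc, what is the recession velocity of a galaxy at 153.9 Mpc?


v = H0 * d = 70 * 153.9 = 10773.0

10773.0 km/s


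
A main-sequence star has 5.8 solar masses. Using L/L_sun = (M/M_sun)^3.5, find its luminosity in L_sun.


L/L_sun = (M/M_sun)^3.5 = 5.8^3.5 = 469.8919

469.8919 L_sun


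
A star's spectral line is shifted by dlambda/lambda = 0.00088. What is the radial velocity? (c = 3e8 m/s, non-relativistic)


v = (dlambda/lambda) * c = 0.00088 * 3e8 = 264000.0

264000.0 m/s


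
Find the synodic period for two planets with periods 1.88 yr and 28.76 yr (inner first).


1/P_syn = |1/P1 - 1/P2| = |1/1.88 - 1/28.76| => P_syn = 2.0115

2.0115 years


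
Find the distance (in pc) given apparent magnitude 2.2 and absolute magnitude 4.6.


d = 10^((m - M + 5)/5) = 10^((2.2 - 4.6 + 5)/5) = 3.3113

3.3113 pc


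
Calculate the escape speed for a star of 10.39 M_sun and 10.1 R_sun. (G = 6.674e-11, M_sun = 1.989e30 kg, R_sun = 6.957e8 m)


M = 10.39 * 1.989e30 kg = 2.066571e+31 kg; R = 10.1 * 6.957e8 m = 7.02657e+09 m. v_esc = sqrt(2GM/R) = sqrt(2 * 6.674e-11 * 2.066571e+31 / 7.02657e+09) = 626558.4274

626558.4274 m/s


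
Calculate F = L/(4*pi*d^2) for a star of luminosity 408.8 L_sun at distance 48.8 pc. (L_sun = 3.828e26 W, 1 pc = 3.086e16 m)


F = L / (4*pi*d^2) = 1.565e+29 / (4*pi*(1.506e+18)^2) = 5.491e-09

5.491e-09 W/m^2


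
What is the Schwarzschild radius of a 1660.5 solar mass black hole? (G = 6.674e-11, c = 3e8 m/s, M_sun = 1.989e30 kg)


M = 1660.5 * 1.989e30 kg = 3.3027345e+33 kg. rs = 2GM/c^2 = 2 * 6.674e-11 * 3.3027345e+33 / (3e8)^2 = 4.898e+06

4.898e+06 m


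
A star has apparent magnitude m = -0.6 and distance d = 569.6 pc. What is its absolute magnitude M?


M = m - 5*log10(d) + 5 = -0.6 - 5*log10(569.6) + 5 = -9.3778

-9.3778


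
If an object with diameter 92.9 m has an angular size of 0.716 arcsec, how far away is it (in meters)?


D = size / theta_rad, theta_rad = 0.716 * pi/(180*3600) = 3.471e-06, D = 2.676e+07

2.676e+07 m


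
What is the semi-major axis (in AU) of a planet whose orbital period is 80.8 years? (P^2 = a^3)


a = P^(2/3) = 80.8^(2/3) = 18.6899

18.6899 AU


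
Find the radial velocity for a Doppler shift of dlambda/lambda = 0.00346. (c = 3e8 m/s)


v = (dlambda/lambda) * c = 0.00346 * 3e8 = 1.038e+06

1.038e+06 m/s


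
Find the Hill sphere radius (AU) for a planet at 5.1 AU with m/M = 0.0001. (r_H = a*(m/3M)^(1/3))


r_H = a * (m/3M)^(1/3) = 5.1 * (0.0001/3)^(1/3) = 0.1641

0.1641 AU


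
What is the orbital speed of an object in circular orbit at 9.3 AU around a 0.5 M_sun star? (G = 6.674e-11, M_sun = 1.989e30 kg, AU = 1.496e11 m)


v = sqrt(GM/r) = sqrt(6.674e-11 * 9.945e+29 / 1.391e+12) = 6906.9804

6906.9804 m/s


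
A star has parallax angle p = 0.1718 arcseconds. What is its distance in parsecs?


d = 1/p = 1/0.1718 = 5.8207

5.8207 pc


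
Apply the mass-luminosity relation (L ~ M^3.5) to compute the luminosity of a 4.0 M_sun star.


L/L_sun = (M/M_sun)^3.5 = 4.0^3.5 = 128.0

128.0 L_sun


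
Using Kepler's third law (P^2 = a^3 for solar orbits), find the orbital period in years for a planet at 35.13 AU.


P = a^(3/2) = 35.13^1.5 = 208.2175

208.2175 years


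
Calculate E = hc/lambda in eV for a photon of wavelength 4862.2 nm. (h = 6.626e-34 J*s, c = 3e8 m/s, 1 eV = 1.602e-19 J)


E = hc/lambda = 6.626e-34 * 3e8 / 4.862e-06 = 4.088e-20 J = 0.2552 eV

0.2552 eV


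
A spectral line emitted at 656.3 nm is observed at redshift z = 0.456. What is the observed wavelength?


lam_obs = lam_emit * (1 + z) = 656.3 * (1 + 0.456) = 955.5728

955.5728 nm


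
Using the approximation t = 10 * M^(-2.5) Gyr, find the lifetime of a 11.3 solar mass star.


t = 10 * M^(-2.5) = 10 * 11.3^(-2.5) = 0.0233

0.0233 Gyr


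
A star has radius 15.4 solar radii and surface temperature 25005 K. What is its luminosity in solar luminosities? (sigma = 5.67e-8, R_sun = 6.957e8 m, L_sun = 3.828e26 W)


R = 15.4 * 6.957e8 m = 1.071378e+10 m. L = 4*pi*R^2*sigma*T^4 = 4*pi*(1.071378e+10)^2 * 5.67e-8 * 25005^4 = 3.19731781e+31 W. L/L_sun = 3.19731781e+31 / 3.828e26 = 83524.4987

83524.4987 L_sun


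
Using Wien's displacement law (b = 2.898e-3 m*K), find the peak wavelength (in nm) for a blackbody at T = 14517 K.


lam_max = b / T = 2.898e-3 / 14517 = 1.996e-07 m = 199.628 nm

199.628 nm


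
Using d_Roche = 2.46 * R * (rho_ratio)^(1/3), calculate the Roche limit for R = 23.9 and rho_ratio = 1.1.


d_Roche = 2.46 * 23.9 * 1.1^(1/3) = 60.6919

60.6919


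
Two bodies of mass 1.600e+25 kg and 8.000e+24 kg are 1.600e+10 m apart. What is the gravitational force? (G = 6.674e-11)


F = G*m1*m2/r^2 = 6.674e-11 * 1.600e+25 * 8.000e+24 / (1.600e+10)^2 = 6.674e-11 * 1.280e+50 / 2.560e+20 = 3.337e+19

3.337e+19 N


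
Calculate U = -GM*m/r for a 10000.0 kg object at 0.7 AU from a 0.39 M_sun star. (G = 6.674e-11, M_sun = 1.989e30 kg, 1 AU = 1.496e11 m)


M = 0.39 * 1.989e30 kg = 7.7571e+29 kg; r = 0.7 AU * 1.496e11 m/AU = 1.0472e+11 m. U = -GM*m/r = -(6.674e-11 * 7.7571e+29 * 10000.0) / 1.0472e+11 = -4.944e+12

-4.944e+12 J


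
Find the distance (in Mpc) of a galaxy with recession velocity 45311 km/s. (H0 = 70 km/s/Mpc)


d = v / H0 = 45311 / 70 = 647.3

647.3 Mpc


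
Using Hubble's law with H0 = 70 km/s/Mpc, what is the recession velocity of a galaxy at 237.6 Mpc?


v = H0 * d = 70 * 237.6 = 16632.0

16632.0 km/s


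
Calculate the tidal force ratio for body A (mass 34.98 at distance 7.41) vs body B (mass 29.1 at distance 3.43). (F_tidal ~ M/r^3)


Ratio = (M1/r1^3) / (M2/r2^3) = (34.98/7.41^3) / (29.1/3.43^3) = 0.1192

0.1192


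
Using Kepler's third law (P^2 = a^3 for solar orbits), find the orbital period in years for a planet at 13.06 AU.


P = a^(3/2) = 13.06^1.5 = 47.197

47.197 years


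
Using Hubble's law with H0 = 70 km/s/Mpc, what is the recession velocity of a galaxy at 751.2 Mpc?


v = H0 * d = 70 * 751.2 = 52584.0

52584.0 km/s


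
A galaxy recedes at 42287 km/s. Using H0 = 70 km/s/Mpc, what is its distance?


d = v / H0 = 42287 / 70 = 604.1

604.1 Mpc


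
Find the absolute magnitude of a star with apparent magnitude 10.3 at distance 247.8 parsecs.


M = m - 5*log10(d) + 5 = 10.3 - 5*log10(247.8) + 5 = 3.3295

3.3295


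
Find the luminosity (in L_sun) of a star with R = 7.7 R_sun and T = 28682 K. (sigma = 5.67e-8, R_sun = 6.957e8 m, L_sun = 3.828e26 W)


R = 7.7 * 6.957e8 m = 5.35689e+09 m. L = 4*pi*R^2*sigma*T^4 = 4*pi*(5.35689e+09)^2 * 5.67e-8 * 28682^4 = 1.383745131e+31 W. L/L_sun = 1.383745131e+31 / 3.828e26 = 36147.9919

36147.9919 L_sun


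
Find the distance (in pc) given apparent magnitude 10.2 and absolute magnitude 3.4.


d = 10^((m - M + 5)/5) = 10^((10.2 - 3.4 + 5)/5) = 229.0868

229.0868 pc


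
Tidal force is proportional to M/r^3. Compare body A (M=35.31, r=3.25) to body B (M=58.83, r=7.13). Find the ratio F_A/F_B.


Ratio = (M1/r1^3) / (M2/r2^3) = (35.31/3.25^3) / (58.83/7.13^3) = 6.3375

6.3375


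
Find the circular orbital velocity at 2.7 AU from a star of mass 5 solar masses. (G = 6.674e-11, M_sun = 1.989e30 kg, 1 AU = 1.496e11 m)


v = sqrt(GM/r) = sqrt(6.674e-11 * 9.945e+30 / 4.039e+11) = 40536.6463

40536.6463 m/s


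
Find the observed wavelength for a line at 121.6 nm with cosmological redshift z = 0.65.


lam_obs = lam_emit * (1 + z) = 121.6 * (1 + 0.65) = 200.64

200.64 nm


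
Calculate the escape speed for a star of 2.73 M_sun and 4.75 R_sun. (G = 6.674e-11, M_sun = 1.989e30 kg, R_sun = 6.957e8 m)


M = 2.73 * 1.989e30 kg = 5.42997e+30 kg; R = 4.75 * 6.957e8 m = 3.304575e+09 m. v_esc = sqrt(2GM/R) = sqrt(2 * 6.674e-11 * 5.42997e+30 / 3.304575e+09) = 468326.7963

468326.7963 m/s


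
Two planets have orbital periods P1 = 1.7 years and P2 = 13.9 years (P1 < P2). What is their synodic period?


1/P_syn = |1/P1 - 1/P2| = |1/1.7 - 1/13.9| => P_syn = 1.9369

1.9369 years


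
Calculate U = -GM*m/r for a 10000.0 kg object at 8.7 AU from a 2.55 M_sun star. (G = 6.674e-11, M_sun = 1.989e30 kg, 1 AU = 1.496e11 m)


M = 2.55 * 1.989e30 kg = 5.07195e+30 kg; r = 8.7 AU * 1.496e11 m/AU = 1.30152e+12 m. U = -GM*m/r = -(6.674e-11 * 5.07195e+30 * 10000.0) / 1.30152e+12 = -2.601e+12

-2.601e+12 J


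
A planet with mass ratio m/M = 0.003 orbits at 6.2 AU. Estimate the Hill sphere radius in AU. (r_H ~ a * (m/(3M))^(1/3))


r_H = a * (m/3M)^(1/3) = 6.2 * (0.003/3)^(1/3) = 0.62

0.62 AU


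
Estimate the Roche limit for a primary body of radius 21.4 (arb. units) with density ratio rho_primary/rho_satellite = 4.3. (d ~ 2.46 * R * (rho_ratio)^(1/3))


d_Roche = 2.46 * 21.4 * 4.3^(1/3) = 85.6062

85.6062


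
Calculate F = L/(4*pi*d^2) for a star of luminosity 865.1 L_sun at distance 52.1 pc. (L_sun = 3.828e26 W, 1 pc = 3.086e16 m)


F = L / (4*pi*d^2) = 3.312e+29 / (4*pi*(1.608e+18)^2) = 1.019e-08

1.019e-08 W/m^2


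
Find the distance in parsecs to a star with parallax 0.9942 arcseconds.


d = 1/p = 1/0.9942 = 1.0058

1.0058 pc


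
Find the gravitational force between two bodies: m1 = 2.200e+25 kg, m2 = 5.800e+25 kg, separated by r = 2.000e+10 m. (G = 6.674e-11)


F = G*m1*m2/r^2 = 6.674e-11 * 2.200e+25 * 5.800e+25 / (2.000e+10)^2 = 6.674e-11 * 1.276e+51 / 4.000e+20 = 2.129e+20

2.129e+20 N


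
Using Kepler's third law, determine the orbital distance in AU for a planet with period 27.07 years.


a = P^(2/3) = 27.07^(2/3) = 9.0155

9.0155 AU


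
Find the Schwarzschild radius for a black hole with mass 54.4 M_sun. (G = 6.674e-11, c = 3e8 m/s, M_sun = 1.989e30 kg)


M = 54.4 * 1.989e30 kg = 1.082016e+32 kg. rs = 2GM/c^2 = 2 * 6.674e-11 * 1.082016e+32 / (3e8)^2 = 160474.9952

160474.9952 m


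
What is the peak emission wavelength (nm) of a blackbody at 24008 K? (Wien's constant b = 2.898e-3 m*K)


lam_max = b / T = 2.898e-3 / 24008 = 1.207e-07 m = 120.7098 nm

120.7098 nm


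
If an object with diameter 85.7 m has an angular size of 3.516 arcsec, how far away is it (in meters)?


D = size / theta_rad, theta_rad = 3.516 * pi/(180*3600) = 1.705e-05, D = 5.028e+06

5.028e+06 m


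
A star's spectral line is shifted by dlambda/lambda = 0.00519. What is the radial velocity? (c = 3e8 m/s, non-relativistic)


v = (dlambda/lambda) * c = 0.00519 * 3e8 = 1.557e+06

1.557e+06 m/s


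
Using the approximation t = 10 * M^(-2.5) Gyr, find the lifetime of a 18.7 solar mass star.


t = 10 * M^(-2.5) = 10 * 18.7^(-2.5) = 0.0066

0.0066 Gyr


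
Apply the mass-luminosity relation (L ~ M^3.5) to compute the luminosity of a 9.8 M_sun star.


L/L_sun = (M/M_sun)^3.5 = 9.8^3.5 = 2946.397

2946.397 L_sun


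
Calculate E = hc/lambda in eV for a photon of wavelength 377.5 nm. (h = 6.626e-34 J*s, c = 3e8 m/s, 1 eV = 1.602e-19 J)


E = hc/lambda = 6.626e-34 * 3e8 / 3.775e-07 = 5.266e-19 J = 3.287 eV

3.287 eV


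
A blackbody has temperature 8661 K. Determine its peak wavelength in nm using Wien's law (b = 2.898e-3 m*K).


lam_max = b / T = 2.898e-3 / 8661 = 3.346e-07 m = 334.6034 nm

334.6034 nm


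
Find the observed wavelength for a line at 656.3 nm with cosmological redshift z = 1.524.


lam_obs = lam_emit * (1 + z) = 656.3 * (1 + 1.524) = 1656.5012

1656.5012 nm


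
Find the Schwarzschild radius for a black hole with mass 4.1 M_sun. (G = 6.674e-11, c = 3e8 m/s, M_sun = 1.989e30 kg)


M = 4.1 * 1.989e30 kg = 8.1549e+30 kg. rs = 2GM/c^2 = 2 * 6.674e-11 * 8.1549e+30 / (3e8)^2 = 12094.6228

12094.6228 m


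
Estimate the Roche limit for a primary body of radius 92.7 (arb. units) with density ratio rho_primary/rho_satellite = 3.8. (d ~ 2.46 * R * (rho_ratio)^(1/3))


d_Roche = 2.46 * 92.7 * 3.8^(1/3) = 355.8574

355.8574


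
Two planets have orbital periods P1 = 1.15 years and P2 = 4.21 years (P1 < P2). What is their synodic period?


1/P_syn = |1/P1 - 1/P2| = |1/1.15 - 1/4.21| => P_syn = 1.5822

1.5822 years


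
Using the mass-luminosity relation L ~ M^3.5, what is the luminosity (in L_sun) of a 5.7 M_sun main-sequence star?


L/L_sun = (M/M_sun)^3.5 = 5.7^3.5 = 442.1422

442.1422 L_sun


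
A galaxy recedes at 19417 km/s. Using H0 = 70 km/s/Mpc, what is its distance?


d = v / H0 = 19417 / 70 = 277.3857

277.3857 Mpc


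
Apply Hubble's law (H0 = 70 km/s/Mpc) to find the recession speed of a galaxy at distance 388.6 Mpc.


v = H0 * d = 70 * 388.6 = 27202.0

27202.0 km/s


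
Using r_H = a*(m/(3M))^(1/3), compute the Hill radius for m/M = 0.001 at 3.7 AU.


r_H = a * (m/3M)^(1/3) = 3.7 * (0.001/3)^(1/3) = 0.2565

0.2565 AU


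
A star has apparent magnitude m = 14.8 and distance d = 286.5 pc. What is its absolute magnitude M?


M = m - 5*log10(d) + 5 = 14.8 - 5*log10(286.5) + 5 = 7.5144

7.5144


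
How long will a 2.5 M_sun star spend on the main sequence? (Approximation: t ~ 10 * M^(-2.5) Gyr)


t = 10 * M^(-2.5) = 10 * 2.5^(-2.5) = 1.0119

1.0119 Gyr


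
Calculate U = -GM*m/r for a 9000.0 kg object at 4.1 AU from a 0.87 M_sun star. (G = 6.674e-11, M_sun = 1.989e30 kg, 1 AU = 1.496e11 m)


M = 0.87 * 1.989e30 kg = 1.73043e+30 kg; r = 4.1 AU * 1.496e11 m/AU = 6.1336e+11 m. U = -GM*m/r = -(6.674e-11 * 1.73043e+30 * 9000.0) / 6.1336e+11 = -1.695e+12

-1.695e+12 J


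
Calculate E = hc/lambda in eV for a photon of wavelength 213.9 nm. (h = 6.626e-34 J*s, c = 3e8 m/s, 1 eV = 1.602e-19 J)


E = hc/lambda = 6.626e-34 * 3e8 / 2.139e-07 = 9.293e-19 J = 5.801 eV

5.801 eV


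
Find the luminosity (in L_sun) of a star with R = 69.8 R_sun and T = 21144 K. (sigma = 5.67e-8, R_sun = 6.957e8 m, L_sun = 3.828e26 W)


R = 69.8 * 6.957e8 m = 4.855986e+10 m. L = 4*pi*R^2*sigma*T^4 = 4*pi*(4.855986e+10)^2 * 5.67e-8 * 21144^4 = 3.358121269e+32 W. L/L_sun = 3.358121269e+32 / 3.828e26 = 877252.1601

877252.1601 L_sun


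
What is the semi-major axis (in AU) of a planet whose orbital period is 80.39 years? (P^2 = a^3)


a = P^(2/3) = 80.39^(2/3) = 18.6266

18.6266 AU


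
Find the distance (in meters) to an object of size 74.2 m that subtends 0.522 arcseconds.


D = size / theta_rad, theta_rad = 0.522 * pi/(180*3600) = 2.531e-06, D = 2.932e+07

2.932e+07 m


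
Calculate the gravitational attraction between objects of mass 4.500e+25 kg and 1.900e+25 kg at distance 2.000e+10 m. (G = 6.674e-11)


F = G*m1*m2/r^2 = 6.674e-11 * 4.500e+25 * 1.900e+25 / (2.000e+10)^2 = 6.674e-11 * 8.550e+50 / 4.000e+20 = 1.427e+20

1.427e+20 N


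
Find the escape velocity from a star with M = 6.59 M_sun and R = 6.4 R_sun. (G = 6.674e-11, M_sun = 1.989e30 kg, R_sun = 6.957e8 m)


M = 6.59 * 1.989e30 kg = 1.310751e+31 kg; R = 6.4 * 6.957e8 m = 4.45248e+09 m. v_esc = sqrt(2GM/R) = sqrt(2 * 6.674e-11 * 1.310751e+31 / 4.45248e+09) = 626855.1658

626855.1658 m/s


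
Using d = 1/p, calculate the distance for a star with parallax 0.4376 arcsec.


d = 1/p = 1/0.4376 = 2.2852

2.2852 pc


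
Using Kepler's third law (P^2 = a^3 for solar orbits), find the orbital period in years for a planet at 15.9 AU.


P = a^(3/2) = 15.9^1.5 = 63.4009

63.4009 years


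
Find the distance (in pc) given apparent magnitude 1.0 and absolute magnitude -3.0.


d = 10^((m - M + 5)/5) = 10^((1.0 - -3.0 + 5)/5) = 63.0957

63.0957 pc


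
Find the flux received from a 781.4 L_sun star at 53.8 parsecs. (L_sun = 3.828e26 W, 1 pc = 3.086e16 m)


F = L / (4*pi*d^2) = 2.991e+29 / (4*pi*(1.660e+18)^2) = 8.635e-09

8.635e-09 W/m^2


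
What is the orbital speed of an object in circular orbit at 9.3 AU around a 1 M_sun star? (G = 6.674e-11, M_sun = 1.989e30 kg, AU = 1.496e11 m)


v = sqrt(GM/r) = sqrt(6.674e-11 * 1.989e+30 / 1.391e+12) = 9767.9454

9767.9454 m/s


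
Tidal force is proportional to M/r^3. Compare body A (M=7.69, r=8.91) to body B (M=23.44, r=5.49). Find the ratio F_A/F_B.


Ratio = (M1/r1^3) / (M2/r2^3) = (7.69/8.91^3) / (23.44/5.49^3) = 0.0767

0.0767


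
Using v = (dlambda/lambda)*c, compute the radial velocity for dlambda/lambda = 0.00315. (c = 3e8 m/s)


v = (dlambda/lambda) * c = 0.00315 * 3e8 = 945000.0

945000.0 m/s


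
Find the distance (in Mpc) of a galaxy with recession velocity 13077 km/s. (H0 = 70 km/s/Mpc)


d = v / H0 = 13077 / 70 = 186.8143

186.8143 Mpc


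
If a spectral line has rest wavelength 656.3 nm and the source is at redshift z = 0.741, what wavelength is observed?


lam_obs = lam_emit * (1 + z) = 656.3 * (1 + 0.741) = 1142.6183

1142.6183 nm


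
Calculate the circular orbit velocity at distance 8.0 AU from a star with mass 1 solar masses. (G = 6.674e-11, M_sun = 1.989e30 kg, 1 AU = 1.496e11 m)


v = sqrt(GM/r) = sqrt(6.674e-11 * 1.989e+30 / 1.197e+12) = 10531.7297

10531.7297 m/s


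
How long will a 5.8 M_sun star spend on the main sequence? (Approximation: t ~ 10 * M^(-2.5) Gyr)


t = 10 * M^(-2.5) = 10 * 5.8^(-2.5) = 0.1234

0.1234 Gyr


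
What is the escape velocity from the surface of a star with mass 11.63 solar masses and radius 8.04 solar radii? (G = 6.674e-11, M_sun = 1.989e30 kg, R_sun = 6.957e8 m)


M = 11.63 * 1.989e30 kg = 2.313207e+31 kg; R = 8.04 * 6.957e8 m = 5.593428e+09 m. v_esc = sqrt(2GM/R) = sqrt(2 * 6.674e-11 * 2.313207e+31 / 5.593428e+09) = 742978.6289

742978.6289 m/s


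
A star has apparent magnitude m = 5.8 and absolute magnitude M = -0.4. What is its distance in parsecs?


d = 10^((m - M + 5)/5) = 10^((5.8 - -0.4 + 5)/5) = 173.7801

173.7801 pc


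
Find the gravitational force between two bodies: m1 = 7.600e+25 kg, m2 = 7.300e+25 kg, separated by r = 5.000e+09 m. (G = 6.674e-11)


F = G*m1*m2/r^2 = 6.674e-11 * 7.600e+25 * 7.300e+25 / (5.000e+09)^2 = 6.674e-11 * 5.548e+51 / 2.500e+19 = 1.481e+22

1.481e+22 N


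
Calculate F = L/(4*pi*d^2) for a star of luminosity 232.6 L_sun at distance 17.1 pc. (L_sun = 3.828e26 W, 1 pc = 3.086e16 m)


F = L / (4*pi*d^2) = 8.904e+28 / (4*pi*(5.277e+17)^2) = 2.544e-08

2.544e-08 W/m^2


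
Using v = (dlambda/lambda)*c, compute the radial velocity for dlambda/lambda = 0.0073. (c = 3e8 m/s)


v = (dlambda/lambda) * c = 0.0073 * 3e8 = 2.190e+06

2.190e+06 m/s


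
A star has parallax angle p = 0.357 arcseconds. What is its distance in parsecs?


d = 1/p = 1/0.357 = 2.8011

2.8011 pc


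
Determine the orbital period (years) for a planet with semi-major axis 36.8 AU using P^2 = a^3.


P = a^(3/2) = 36.8^1.5 = 223.2399

223.2399 years


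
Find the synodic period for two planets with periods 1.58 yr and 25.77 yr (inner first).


1/P_syn = |1/P1 - 1/P2| = |1/1.58 - 1/25.77| => P_syn = 1.6832

1.6832 years


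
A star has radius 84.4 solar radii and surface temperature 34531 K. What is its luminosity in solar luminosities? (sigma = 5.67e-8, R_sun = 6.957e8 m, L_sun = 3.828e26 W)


R = 84.4 * 6.957e8 m = 5.871708e+10 m. L = 4*pi*R^2*sigma*T^4 = 4*pi*(5.871708e+10)^2 * 5.67e-8 * 34531^4 = 3.492677165e+33 W. L/L_sun = 3.492677165e+33 / 3.828e26 = 9.124e+06

9.124e+06 L_sun


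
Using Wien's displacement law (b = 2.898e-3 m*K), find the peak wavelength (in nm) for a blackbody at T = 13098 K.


lam_max = b / T = 2.898e-3 / 13098 = 2.213e-07 m = 221.2552 nm

221.2552 nm


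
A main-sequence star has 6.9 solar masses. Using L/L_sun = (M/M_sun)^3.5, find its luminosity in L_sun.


L/L_sun = (M/M_sun)^3.5 = 6.9^3.5 = 862.9225

862.9225 L_sun


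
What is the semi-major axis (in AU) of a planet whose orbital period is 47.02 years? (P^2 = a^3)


a = P^(2/3) = 47.02^(2/3) = 13.0273

13.0273 AU


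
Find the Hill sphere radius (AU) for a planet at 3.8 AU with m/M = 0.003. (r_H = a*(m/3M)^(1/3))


r_H = a * (m/3M)^(1/3) = 3.8 * (0.003/3)^(1/3) = 0.38

0.38 AU


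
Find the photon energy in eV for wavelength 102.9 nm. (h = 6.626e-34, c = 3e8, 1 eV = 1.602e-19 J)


E = hc/lambda = 6.626e-34 * 3e8 / 1.029e-07 = 1.932e-18 J = 12.0585 eV

12.0585 eV


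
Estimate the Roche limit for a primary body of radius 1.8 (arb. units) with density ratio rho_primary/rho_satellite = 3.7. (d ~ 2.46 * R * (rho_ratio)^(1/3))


d_Roche = 2.46 * 1.8 * 3.7^(1/3) = 6.8487

6.8487


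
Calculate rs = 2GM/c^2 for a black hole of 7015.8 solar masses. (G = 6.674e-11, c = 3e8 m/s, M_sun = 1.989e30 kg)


M = 7015.8 * 1.989e30 kg = 1.39544262e+34 kg. rs = 2GM/c^2 = 2 * 6.674e-11 * 1.39544262e+34 / (3e8)^2 = 2.070e+07

2.070e+07 m


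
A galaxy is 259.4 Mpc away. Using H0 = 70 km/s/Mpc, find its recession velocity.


v = H0 * d = 70 * 259.4 = 18158.0

18158.0 km/s


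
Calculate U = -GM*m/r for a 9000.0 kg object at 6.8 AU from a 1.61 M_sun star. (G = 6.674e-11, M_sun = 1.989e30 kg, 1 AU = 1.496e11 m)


M = 1.61 * 1.989e30 kg = 3.20229e+30 kg; r = 6.8 AU * 1.496e11 m/AU = 1.01728e+12 m. U = -GM*m/r = -(6.674e-11 * 3.20229e+30 * 9000.0) / 1.01728e+12 = -1.891e+12

-1.891e+12 J


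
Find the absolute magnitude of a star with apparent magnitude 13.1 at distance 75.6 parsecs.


M = m - 5*log10(d) + 5 = 13.1 - 5*log10(75.6) + 5 = 8.7074

8.7074


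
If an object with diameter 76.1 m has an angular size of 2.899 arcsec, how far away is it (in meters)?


D = size / theta_rad, theta_rad = 2.899 * pi/(180*3600) = 1.405e-05, D = 5.415e+06

5.415e+06 m


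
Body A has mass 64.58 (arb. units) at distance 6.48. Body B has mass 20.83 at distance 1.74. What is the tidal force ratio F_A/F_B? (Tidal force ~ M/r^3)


Ratio = (M1/r1^3) / (M2/r2^3) = (64.58/6.48^3) / (20.83/1.74^3) = 0.06

0.06


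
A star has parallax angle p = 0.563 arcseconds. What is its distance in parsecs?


d = 1/p = 1/0.563 = 1.7762

1.7762 pc


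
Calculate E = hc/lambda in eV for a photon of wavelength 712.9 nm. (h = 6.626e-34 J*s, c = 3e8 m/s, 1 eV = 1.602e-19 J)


E = hc/lambda = 6.626e-34 * 3e8 / 7.129e-07 = 2.788e-19 J = 1.7405 eV

1.7405 eV


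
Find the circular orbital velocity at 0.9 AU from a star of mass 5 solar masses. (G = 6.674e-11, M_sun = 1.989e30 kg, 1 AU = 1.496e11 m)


v = sqrt(GM/r) = sqrt(6.674e-11 * 9.945e+30 / 1.346e+11) = 70211.531

70211.531 m/s


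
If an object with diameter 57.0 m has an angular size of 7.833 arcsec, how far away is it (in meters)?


D = size / theta_rad, theta_rad = 7.833 * pi/(180*3600) = 3.798e-05, D = 1.501e+06

1.501e+06 m


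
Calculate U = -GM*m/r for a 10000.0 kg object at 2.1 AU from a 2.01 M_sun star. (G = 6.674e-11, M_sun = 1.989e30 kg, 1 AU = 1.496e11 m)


M = 2.01 * 1.989e30 kg = 3.99789e+30 kg; r = 2.1 AU * 1.496e11 m/AU = 3.1416e+11 m. U = -GM*m/r = -(6.674e-11 * 3.99789e+30 * 10000.0) / 3.1416e+11 = -8.493e+12

-8.493e+12 J


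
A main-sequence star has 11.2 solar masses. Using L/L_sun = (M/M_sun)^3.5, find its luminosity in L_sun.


L/L_sun = (M/M_sun)^3.5 = 11.2^3.5 = 4701.7884

4701.7884 L_sun


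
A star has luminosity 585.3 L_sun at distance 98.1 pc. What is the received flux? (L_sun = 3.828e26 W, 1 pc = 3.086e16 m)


F = L / (4*pi*d^2) = 2.241e+29 / (4*pi*(3.027e+18)^2) = 1.945e-09

1.945e-09 W/m^2


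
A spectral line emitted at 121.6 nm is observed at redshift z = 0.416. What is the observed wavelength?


lam_obs = lam_emit * (1 + z) = 121.6 * (1 + 0.416) = 172.1856

172.1856 nm


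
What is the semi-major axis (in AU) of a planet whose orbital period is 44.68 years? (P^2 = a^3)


a = P^(2/3) = 44.68^(2/3) = 12.5914

12.5914 AU


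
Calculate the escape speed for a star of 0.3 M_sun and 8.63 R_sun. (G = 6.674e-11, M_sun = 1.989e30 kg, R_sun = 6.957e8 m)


M = 0.3 * 1.989e30 kg = 5.967e+29 kg; R = 8.63 * 6.957e8 m = 6.003891e+09 m. v_esc = sqrt(2GM/R) = sqrt(2 * 6.674e-11 * 5.967e+29 / 6.003891e+09) = 115178.0492

115178.0492 m/s


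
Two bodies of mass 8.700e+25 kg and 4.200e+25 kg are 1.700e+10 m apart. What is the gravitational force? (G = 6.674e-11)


F = G*m1*m2/r^2 = 6.674e-11 * 8.700e+25 * 4.200e+25 / (1.700e+10)^2 = 6.674e-11 * 3.654e+51 / 2.890e+20 = 8.438e+20

8.438e+20 N


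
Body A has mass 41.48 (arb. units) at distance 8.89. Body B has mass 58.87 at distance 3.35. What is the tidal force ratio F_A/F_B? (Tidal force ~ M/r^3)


Ratio = (M1/r1^3) / (M2/r2^3) = (41.48/8.89^3) / (58.87/3.35^3) = 0.0377

0.0377


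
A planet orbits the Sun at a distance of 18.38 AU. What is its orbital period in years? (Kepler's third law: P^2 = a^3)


P = a^(3/2) = 18.38^1.5 = 78.7986

78.7986 years


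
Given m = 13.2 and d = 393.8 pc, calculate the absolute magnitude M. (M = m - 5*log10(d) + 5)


M = m - 5*log10(d) + 5 = 13.2 - 5*log10(393.8) + 5 = 5.2236

5.2236


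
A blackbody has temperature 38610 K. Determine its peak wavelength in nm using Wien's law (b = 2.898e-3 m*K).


lam_max = b / T = 2.898e-3 / 38610 = 7.506e-08 m = 75.0583 nm

75.0583 nm


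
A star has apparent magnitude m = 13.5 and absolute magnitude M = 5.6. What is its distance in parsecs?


d = 10^((m - M + 5)/5) = 10^((13.5 - 5.6 + 5)/5) = 380.1894

380.1894 pc


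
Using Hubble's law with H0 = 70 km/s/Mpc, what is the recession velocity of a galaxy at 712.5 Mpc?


v = H0 * d = 70 * 712.5 = 49875.0

49875.0 km/s


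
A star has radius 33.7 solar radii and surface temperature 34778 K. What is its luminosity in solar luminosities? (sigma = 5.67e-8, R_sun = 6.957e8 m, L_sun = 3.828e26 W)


R = 33.7 * 6.957e8 m = 2.344509e+10 m. L = 4*pi*R^2*sigma*T^4 = 4*pi*(2.344509e+10)^2 * 5.67e-8 * 34778^4 = 5.729479158e+32 W. L/L_sun = 5.729479158e+32 / 3.828e26 = 1.497e+06

1.497e+06 L_sun


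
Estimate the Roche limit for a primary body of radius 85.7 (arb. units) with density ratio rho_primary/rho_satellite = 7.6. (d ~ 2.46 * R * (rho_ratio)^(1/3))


d_Roche = 2.46 * 85.7 * 7.6^(1/3) = 414.4961

414.4961


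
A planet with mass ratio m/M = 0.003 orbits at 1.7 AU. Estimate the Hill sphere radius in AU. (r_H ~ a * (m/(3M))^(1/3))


r_H = a * (m/3M)^(1/3) = 1.7 * (0.003/3)^(1/3) = 0.17

0.17 AU


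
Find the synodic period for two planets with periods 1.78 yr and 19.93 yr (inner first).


1/P_syn = |1/P1 - 1/P2| = |1/1.78 - 1/19.93| => P_syn = 1.9546

1.9546 years


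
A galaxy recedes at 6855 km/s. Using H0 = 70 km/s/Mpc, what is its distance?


d = v / H0 = 6855 / 70 = 97.9286

97.9286 Mpc


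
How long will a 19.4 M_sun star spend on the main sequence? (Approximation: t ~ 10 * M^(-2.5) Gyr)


t = 10 * M^(-2.5) = 10 * 19.4^(-2.5) = 0.006

0.006 Gyr


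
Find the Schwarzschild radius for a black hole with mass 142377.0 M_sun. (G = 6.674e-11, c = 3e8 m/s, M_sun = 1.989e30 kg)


M = 142377.0 * 1.989e30 kg = 2.83187853e+35 kg. rs = 2GM/c^2 = 2 * 6.674e-11 * 2.83187853e+35 / (3e8)^2 = 4.200e+08

4.200e+08 m


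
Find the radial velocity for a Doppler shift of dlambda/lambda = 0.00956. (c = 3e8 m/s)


v = (dlambda/lambda) * c = 0.00956 * 3e8 = 2.868e+06

2.868e+06 m/s


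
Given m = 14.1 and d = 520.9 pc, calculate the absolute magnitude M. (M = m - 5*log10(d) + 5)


M = m - 5*log10(d) + 5 = 14.1 - 5*log10(520.9) + 5 = 5.5162

5.5162


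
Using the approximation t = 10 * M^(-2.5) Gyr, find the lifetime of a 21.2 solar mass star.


t = 10 * M^(-2.5) = 10 * 21.2^(-2.5) = 0.0048

0.0048 Gyr


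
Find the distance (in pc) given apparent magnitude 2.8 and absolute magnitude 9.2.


d = 10^((m - M + 5)/5) = 10^((2.8 - 9.2 + 5)/5) = 0.5248

0.5248 pc


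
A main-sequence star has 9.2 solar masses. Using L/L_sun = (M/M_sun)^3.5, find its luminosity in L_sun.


L/L_sun = (M/M_sun)^3.5 = 9.2^3.5 = 2361.8776

2361.8776 L_sun


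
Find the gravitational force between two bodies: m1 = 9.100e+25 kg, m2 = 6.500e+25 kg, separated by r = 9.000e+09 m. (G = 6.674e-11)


F = G*m1*m2/r^2 = 6.674e-11 * 9.100e+25 * 6.500e+25 / (9.000e+09)^2 = 6.674e-11 * 5.915e+51 / 8.100e+19 = 4.874e+21

4.874e+21 N


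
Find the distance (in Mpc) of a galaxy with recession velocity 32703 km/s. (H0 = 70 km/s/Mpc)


d = v / H0 = 32703 / 70 = 467.1857

467.1857 Mpc


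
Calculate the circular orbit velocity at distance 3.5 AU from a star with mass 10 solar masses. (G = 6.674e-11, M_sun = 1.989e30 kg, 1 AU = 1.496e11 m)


v = sqrt(GM/r) = sqrt(6.674e-11 * 1.989e+31 / 5.236e+11) = 50351.2984

50351.2984 m/s


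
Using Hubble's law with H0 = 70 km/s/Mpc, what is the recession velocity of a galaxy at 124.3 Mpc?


v = H0 * d = 70 * 124.3 = 8701.0

8701.0 km/s


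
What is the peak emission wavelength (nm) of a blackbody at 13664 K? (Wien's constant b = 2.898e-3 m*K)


lam_max = b / T = 2.898e-3 / 13664 = 2.121e-07 m = 212.0902 nm

212.0902 nm


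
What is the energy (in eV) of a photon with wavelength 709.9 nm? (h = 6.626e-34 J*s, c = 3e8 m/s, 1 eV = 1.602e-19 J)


E = hc/lambda = 6.626e-34 * 3e8 / 7.099e-07 = 2.800e-19 J = 1.7479 eV

1.7479 eV


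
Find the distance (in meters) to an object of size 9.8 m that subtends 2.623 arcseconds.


D = size / theta_rad, theta_rad = 2.623 * pi/(180*3600) = 1.272e-05, D = 770642.4328

770642.4328 m


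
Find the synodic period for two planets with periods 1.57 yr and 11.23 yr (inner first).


1/P_syn = |1/P1 - 1/P2| = |1/1.57 - 1/11.23| => P_syn = 1.8252

1.8252 years


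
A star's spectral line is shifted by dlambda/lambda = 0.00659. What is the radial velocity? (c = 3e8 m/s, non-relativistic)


v = (dlambda/lambda) * c = 0.00659 * 3e8 = 1.977e+06

1.977e+06 m/s


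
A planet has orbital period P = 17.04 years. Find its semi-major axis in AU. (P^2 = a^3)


a = P^(2/3) = 17.04^(2/3) = 6.6219

6.6219 AU


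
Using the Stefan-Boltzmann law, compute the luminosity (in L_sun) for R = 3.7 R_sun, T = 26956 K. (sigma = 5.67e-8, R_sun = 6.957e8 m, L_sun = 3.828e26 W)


R = 3.7 * 6.957e8 m = 2.57409e+09 m. L = 4*pi*R^2*sigma*T^4 = 4*pi*(2.57409e+09)^2 * 5.67e-8 * 26956^4 = 2.492654972e+30 W. L/L_sun = 2.492654972e+30 / 3.828e26 = 6511.6379

6511.6379 L_sun


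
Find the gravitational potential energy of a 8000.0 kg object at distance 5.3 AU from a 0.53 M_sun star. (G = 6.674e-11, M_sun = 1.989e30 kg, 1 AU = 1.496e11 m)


M = 0.53 * 1.989e30 kg = 1.05417e+30 kg; r = 5.3 AU * 1.496e11 m/AU = 7.9288e+11 m. U = -GM*m/r = -(6.674e-11 * 1.05417e+30 * 8000.0) / 7.9288e+11 = -7.099e+11

-7.099e+11 J


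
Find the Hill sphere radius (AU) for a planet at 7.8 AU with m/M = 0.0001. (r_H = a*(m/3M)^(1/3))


r_H = a * (m/3M)^(1/3) = 7.8 * (0.0001/3)^(1/3) = 0.251

0.251 AU


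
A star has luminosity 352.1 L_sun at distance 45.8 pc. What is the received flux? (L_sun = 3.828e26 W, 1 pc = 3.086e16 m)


F = L / (4*pi*d^2) = 1.348e+29 / (4*pi*(1.413e+18)^2) = 5.369e-09

5.369e-09 W/m^2


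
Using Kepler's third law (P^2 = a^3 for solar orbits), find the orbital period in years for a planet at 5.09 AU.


P = a^(3/2) = 5.09^1.5 = 11.4836

11.4836 years


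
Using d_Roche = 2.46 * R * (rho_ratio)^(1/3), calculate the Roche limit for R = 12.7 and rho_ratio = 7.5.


d_Roche = 2.46 * 12.7 * 7.5^(1/3) = 61.1541

61.1541


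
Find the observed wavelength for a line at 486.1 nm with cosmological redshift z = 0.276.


lam_obs = lam_emit * (1 + z) = 486.1 * (1 + 0.276) = 620.2636

620.2636 nm


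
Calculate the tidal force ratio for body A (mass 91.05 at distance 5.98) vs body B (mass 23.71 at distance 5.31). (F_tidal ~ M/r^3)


Ratio = (M1/r1^3) / (M2/r2^3) = (91.05/5.98^3) / (23.71/5.31^3) = 2.6886

2.6886


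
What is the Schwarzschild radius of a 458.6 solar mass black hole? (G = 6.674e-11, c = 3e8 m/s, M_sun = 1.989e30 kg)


M = 458.6 * 1.989e30 kg = 9.121554e+32 kg. rs = 2GM/c^2 = 2 * 6.674e-11 * 9.121554e+32 / (3e8)^2 = 1.353e+06

1.353e+06 m


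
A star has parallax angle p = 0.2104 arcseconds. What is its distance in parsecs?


d = 1/p = 1/0.2104 = 4.7529

4.7529 pc
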